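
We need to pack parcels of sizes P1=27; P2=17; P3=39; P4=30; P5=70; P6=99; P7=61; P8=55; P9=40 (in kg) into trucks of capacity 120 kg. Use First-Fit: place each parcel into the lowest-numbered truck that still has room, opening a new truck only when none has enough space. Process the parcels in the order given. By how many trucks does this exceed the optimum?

First-Fit: [27,17,39,30] [70,40] [99] [61,55] → 4 trucks.
Total size 438 kg; any packing needs at least ⌈438/120⌉ = 4 trucks.
So 4 is already optimal.

0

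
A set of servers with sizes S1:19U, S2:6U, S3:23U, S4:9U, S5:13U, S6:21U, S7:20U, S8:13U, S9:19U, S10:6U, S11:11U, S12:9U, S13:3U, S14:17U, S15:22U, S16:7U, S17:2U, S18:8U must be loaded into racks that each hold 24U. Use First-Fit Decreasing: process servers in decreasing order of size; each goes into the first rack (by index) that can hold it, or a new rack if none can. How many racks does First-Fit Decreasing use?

11

Sorted descending: 23, 22, 21, 20, 19, 19, 17, 13, 13, 11, 9, 9, 8, 7, 6, 6, 3, 2.
Put 23U in rack 1; 1U remain.
Put 22U in rack 2; 2U remain.
Put 21U in rack 3; 3U remain.
Put 20U in rack 4; 4U remain.
Put 19U in rack 5; 5U remain.
Put 19U in rack 6; 5U remain.
Put 17U in rack 7; 7U remain.
Put 13U in rack 8; 11U remain.
Put 13U in rack 9; 11U remain.
Put 11U in rack 8; 0U remain.
Put 9U in rack 9; 2U remain.
Put 9U in rack 10; 15U remain.
Put 8U in rack 10; 7U remain.
Put 7U in rack 7; 0U remain.
Put 6U in rack 10; 1U remain.
Put 6U in rack 11; 18U remain.
Put 3U in rack 3; 0U remain.
Put 2U in rack 2; 0U remain.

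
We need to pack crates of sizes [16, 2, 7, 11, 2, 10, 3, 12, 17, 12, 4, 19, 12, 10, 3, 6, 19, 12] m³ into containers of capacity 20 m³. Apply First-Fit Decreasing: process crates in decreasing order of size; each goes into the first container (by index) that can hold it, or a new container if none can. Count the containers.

10

Sorted descending: 19, 19, 17, 16, 12, 12, 12, 12, 11, 10, 10, 7, 6, 4, 3, 3, 2, 2.
container 1: place 19 m³, 1 m³ left
container 2: place 19 m³, 1 m³ left
container 3: place 17 m³, 3 m³ left
container 4: place 16 m³, 4 m³ left
container 5: place 12 m³, 8 m³ left
container 6: place 12 m³, 8 m³ left
container 7: place 12 m³, 8 m³ left
container 8: place 12 m³, 8 m³ left
container 9: place 11 m³, 9 m³ left
container 10: place 10 m³, 10 m³ left
container 10: place 10 m³, 0 m³ left
container 5: place 7 m³, 1 m³ left
container 6: place 6 m³, 2 m³ left
container 4: place 4 m³, 0 m³ left
container 3: place 3 m³, 0 m³ left
container 7: place 3 m³, 5 m³ left
container 6: place 2 m³, 0 m³ left
container 7: place 2 m³, 3 m³ left
Final containers: [19] [19] [17,3] [16,4] [12,7] [12,6,2] [12,3,2] [12] [11] [10,10].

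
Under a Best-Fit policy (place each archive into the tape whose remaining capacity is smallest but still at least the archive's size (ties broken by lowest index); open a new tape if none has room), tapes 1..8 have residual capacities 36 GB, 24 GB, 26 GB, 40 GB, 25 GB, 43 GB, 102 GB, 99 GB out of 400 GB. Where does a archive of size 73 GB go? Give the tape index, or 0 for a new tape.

8

Tapes with room: tape 7 (102 GB), tape 8 (99 GB).
Tightest fit is tape 8 with 99 GB free.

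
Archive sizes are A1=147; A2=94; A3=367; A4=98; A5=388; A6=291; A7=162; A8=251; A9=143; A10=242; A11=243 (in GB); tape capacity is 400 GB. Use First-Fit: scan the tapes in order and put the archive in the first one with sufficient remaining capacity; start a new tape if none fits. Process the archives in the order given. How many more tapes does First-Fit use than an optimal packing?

First-Fit: [147,94,98] [367] [388] [291] [162,143] [251] [242] [243] → 8 tapes.
Total size 2426 GB; any packing needs at least ⌈2426/400⌉ = 7 tapes.
An optimal packing achieves that bound: [388] [367] [291,98] [251,147] [243,143] [242,94] [162] → 7 tapes.
Excess: 8 − 7 = 1.

1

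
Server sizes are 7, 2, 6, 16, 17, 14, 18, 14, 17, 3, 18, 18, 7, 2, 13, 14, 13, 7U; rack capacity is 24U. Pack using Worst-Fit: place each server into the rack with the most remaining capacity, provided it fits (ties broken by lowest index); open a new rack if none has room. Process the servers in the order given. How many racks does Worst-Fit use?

7U → rack 1 (remaining 17U)
2U → rack 1 (remaining 15U)
6U → rack 1 (remaining 9U)
16U → rack 2 (remaining 8U)
17U → rack 3 (remaining 7U)
14U → rack 4 (remaining 10U)
18U → rack 5 (remaining 6U)
14U → rack 6 (remaining 10U)
17U → rack 7 (remaining 7U)
3U → rack 4 (remaining 7U)
18U → rack 8 (remaining 6U)
18U → rack 9 (remaining 6U)
7U → rack 6 (remaining 3U)
2U → rack 1 (remaining 7U)
13U → rack 10 (remaining 11U)
14U → rack 11 (remaining 10U)
13U → rack 12 (remaining 11U)
7U → rack 10 (remaining 4U)

12 racks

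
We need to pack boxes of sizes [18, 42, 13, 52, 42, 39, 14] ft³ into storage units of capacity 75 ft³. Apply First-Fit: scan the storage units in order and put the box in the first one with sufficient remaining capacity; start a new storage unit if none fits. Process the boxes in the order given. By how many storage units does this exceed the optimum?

0

First-Fit: [18,42,13] [52,14] [42] [39] → 4 storage units.
4 boxes exceed 37.5 ft³ (half the capacity), and no two of those can share a storage unit, so at least 4 storage units are needed.
So 4 is already optimal.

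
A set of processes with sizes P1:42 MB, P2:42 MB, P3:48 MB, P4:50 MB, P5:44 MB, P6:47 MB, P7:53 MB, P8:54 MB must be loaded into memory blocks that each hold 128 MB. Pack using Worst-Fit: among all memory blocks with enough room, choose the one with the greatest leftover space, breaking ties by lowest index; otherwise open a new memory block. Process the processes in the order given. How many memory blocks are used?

4

Put P1 (42 MB) in memory block 1; 86 MB remain.
Put P2 (42 MB) in memory block 1; 44 MB remain.
Put P3 (48 MB) in memory block 2; 80 MB remain.
Put P4 (50 MB) in memory block 2; 30 MB remain.
Put P5 (44 MB) in memory block 1; 0 MB remain.
Put P6 (47 MB) in memory block 3; 81 MB remain.
Put P7 (53 MB) in memory block 3; 28 MB remain.
Put P8 (54 MB) in memory block 4; 74 MB remain.
Final memory blocks: [42,42,44] [48,50] [47,53] [54].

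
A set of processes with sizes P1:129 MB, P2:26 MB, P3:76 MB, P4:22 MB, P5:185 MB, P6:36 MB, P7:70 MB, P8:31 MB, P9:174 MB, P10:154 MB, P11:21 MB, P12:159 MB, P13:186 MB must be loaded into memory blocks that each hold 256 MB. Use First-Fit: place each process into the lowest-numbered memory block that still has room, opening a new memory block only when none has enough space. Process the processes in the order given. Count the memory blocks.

6 memory blocks

memory block 1: place P1 (129 MB), 127 MB left
memory block 1: place P2 (26 MB), 101 MB left
memory block 1: place P3 (76 MB), 25 MB left
memory block 1: place P4 (22 MB), 3 MB left
memory block 2: place P5 (185 MB), 71 MB left
memory block 2: place P6 (36 MB), 35 MB left
memory block 3: place P7 (70 MB), 186 MB left
memory block 2: place P8 (31 MB), 4 MB left
memory block 3: place P9 (174 MB), 12 MB left
memory block 4: place P10 (154 MB), 102 MB left
memory block 4: place P11 (21 MB), 81 MB left
memory block 5: place P12 (159 MB), 97 MB left
memory block 6: place P13 (186 MB), 70 MB left
Final memory blocks: [129,26,76,22] [185,36,31] [70,174] [154,21] [159] [186].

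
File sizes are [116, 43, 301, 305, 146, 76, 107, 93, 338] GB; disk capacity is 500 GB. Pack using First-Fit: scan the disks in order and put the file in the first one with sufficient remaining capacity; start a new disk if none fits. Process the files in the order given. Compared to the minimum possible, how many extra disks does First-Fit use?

First-Fit: [116,43,301] [305,146] [76,107,93] [338] → 4 disks.
Total size 1525 GB; any packing needs at least ⌈1525/500⌉ = 4 disks.
So 4 is already optimal.

0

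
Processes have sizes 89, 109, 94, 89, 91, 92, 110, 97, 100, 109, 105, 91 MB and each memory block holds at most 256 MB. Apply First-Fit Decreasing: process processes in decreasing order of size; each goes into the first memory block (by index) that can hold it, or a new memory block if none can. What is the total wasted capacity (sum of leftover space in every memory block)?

360

Sorted descending: 110, 109, 109, 105, 100, 97, 94, 92, 91, 91, 89, 89.
110 MB → memory block 1 (remaining 146 MB)
109 MB → memory block 1 (remaining 37 MB)
109 MB → memory block 2 (remaining 147 MB)
105 MB → memory block 2 (remaining 42 MB)
100 MB → memory block 3 (remaining 156 MB)
97 MB → memory block 3 (remaining 59 MB)
94 MB → memory block 4 (remaining 162 MB)
92 MB → memory block 4 (remaining 70 MB)
91 MB → memory block 5 (remaining 165 MB)
91 MB → memory block 5 (remaining 74 MB)
89 MB → memory block 6 (remaining 167 MB)
89 MB → memory block 6 (remaining 78 MB)
6 memory blocks × 256 MB = 1536 MB; used 1176 MB; unused 360 MB.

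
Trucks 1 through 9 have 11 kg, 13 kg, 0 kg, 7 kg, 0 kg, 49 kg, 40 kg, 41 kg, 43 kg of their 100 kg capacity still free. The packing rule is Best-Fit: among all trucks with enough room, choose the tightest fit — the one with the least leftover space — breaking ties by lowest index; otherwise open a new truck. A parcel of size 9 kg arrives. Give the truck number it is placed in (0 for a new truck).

1

Trucks with room: truck 1 (11 kg), truck 2 (13 kg), truck 6 (49 kg), truck 7 (40 kg), truck 8 (41 kg), truck 9 (43 kg).
Tightest fit is truck 1 with 11 kg free.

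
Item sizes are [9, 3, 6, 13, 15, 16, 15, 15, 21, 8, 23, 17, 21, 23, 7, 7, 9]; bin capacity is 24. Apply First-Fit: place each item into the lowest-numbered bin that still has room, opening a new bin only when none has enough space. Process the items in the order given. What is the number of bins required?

11

Put 9 in bin 1; 15 remain.
Put 3 in bin 1; 12 remain.
Put 6 in bin 1; 6 remain.
Put 13 in bin 2; 11 remain.
Put 15 in bin 3; 9 remain.
Put 16 in bin 4; 8 remain.
Put 15 in bin 5; 9 remain.
Put 15 in bin 6; 9 remain.
Put 21 in bin 7; 3 remain.
Put 8 in bin 2; 3 remain.
Put 23 in bin 8; 1 remain.
Put 17 in bin 9; 7 remain.
Put 21 in bin 10; 3 remain.
Put 23 in bin 11; 1 remain.
Put 7 in bin 3; 2 remain.
Put 7 in bin 4; 1 remain.
Put 9 in bin 5; 0 remain.
Final bins: [9,3,6] [13,8] [15,7] [16,7] [15,9] [15] [21] [23] [17] [21] [23].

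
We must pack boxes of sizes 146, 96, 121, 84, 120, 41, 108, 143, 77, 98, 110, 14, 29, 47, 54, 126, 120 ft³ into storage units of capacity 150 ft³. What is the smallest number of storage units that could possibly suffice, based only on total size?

Total size = 146 + 96 + 121 + 84 + 120 + 41 + 108 + 143 + 77 + 98 + 110 + 14 + 29 + 47 + 54 + 126 + 120 = 1534 ft³.
⌈1534 / 150⌉ = 11.

11 storage units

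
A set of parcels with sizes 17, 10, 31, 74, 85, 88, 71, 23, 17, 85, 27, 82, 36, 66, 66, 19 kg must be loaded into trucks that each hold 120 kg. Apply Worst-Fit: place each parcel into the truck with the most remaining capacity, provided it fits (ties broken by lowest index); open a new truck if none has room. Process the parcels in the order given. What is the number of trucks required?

truck 1: place 17 kg, 103 kg left
truck 1: place 10 kg, 93 kg left
truck 1: place 31 kg, 62 kg left
truck 2: place 74 kg, 46 kg left
truck 3: place 85 kg, 35 kg left
truck 4: place 88 kg, 32 kg left
truck 5: place 71 kg, 49 kg left
truck 1: place 23 kg, 39 kg left
truck 5: place 17 kg, 32 kg left
truck 6: place 85 kg, 35 kg left
truck 2: place 27 kg, 19 kg left
truck 7: place 82 kg, 38 kg left
truck 1: place 36 kg, 3 kg left
truck 8: place 66 kg, 54 kg left
truck 9: place 66 kg, 54 kg left
truck 8: place 19 kg, 35 kg left

9 trucks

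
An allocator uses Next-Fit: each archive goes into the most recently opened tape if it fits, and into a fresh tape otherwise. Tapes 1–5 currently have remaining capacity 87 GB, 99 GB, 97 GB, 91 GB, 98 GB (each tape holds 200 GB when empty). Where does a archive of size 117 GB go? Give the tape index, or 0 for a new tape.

Next-Fit only looks at tape 5, which has 98 GB free.
117 GB does not fit, so a new tape is opened.

0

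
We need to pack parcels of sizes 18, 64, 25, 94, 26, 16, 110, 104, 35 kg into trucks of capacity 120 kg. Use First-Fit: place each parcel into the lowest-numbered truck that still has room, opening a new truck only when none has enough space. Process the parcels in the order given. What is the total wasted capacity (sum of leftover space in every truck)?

108

truck 1: place 18 kg, 102 kg left
truck 1: place 64 kg, 38 kg left
truck 1: place 25 kg, 13 kg left
truck 2: place 94 kg, 26 kg left
truck 2: place 26 kg, 0 kg left
truck 3: place 16 kg, 104 kg left
truck 4: place 110 kg, 10 kg left
truck 3: place 104 kg, 0 kg left
truck 5: place 35 kg, 85 kg left
5 trucks × 120 kg = 600 kg; used 492 kg; unused 108 kg.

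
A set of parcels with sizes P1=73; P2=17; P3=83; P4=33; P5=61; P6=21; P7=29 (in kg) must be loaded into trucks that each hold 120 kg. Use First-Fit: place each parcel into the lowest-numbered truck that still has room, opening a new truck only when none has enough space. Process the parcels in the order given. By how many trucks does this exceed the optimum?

First-Fit: [73,17,21] [83,33] [61,29] → 3 trucks.
Total size 317 kg; any packing needs at least ⌈317/120⌉ = 3 trucks.
So 3 is already optimal.

0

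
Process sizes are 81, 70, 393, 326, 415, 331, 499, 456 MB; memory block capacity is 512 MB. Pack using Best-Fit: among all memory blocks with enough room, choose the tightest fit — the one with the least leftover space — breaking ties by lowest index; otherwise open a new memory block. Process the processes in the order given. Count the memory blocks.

6

Put 81 MB in memory block 1; 431 MB remain.
Put 70 MB in memory block 1; 361 MB remain.
Put 393 MB in memory block 2; 119 MB remain.
Put 326 MB in memory block 1; 35 MB remain.
Put 415 MB in memory block 3; 97 MB remain.
Put 331 MB in memory block 4; 181 MB remain.
Put 499 MB in memory block 5; 13 MB remain.
Put 456 MB in memory block 6; 56 MB remain.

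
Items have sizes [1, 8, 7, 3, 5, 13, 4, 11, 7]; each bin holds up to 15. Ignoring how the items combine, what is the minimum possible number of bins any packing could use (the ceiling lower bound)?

Total size = 1 + 8 + 7 + 3 + 5 + 13 + 4 + 11 + 7 = 59.
⌈59 / 15⌉ = 4.

4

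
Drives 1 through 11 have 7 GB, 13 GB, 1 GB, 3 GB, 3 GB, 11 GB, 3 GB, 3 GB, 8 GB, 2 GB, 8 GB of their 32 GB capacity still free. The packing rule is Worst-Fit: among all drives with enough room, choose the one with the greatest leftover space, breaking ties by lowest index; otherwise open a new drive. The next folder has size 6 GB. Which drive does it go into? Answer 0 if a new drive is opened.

2

Drives with room: drive 1 (7 GB), drive 2 (13 GB), drive 6 (11 GB), drive 9 (8 GB), drive 11 (8 GB).
Most room is drive 2 with 13 GB free.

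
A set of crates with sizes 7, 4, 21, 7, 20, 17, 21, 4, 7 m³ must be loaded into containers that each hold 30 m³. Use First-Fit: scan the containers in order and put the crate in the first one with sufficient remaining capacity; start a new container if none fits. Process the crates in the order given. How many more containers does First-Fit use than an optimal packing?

1

First-Fit: [7,4,7,4,7] [21] [20] [17] [21] → 5 containers.
Total size 108 m³; any packing needs at least ⌈108/30⌉ = 4 containers.
An optimal packing achieves that bound: [21,7] [21,7] [20,7] [17,4,4] → 4 containers.
Excess: 5 − 4 = 1.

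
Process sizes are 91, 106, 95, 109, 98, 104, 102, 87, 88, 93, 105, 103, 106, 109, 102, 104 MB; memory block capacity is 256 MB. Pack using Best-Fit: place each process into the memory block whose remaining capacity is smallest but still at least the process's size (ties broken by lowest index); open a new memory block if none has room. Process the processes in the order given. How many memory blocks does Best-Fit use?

8 memory blocks

91 MB → memory block 1 (remaining 165 MB)
106 MB → memory block 1 (remaining 59 MB)
95 MB → memory block 2 (remaining 161 MB)
109 MB → memory block 2 (remaining 52 MB)
98 MB → memory block 3 (remaining 158 MB)
104 MB → memory block 3 (remaining 54 MB)
102 MB → memory block 4 (remaining 154 MB)
87 MB → memory block 4 (remaining 67 MB)
88 MB → memory block 5 (remaining 168 MB)
93 MB → memory block 5 (remaining 75 MB)
105 MB → memory block 6 (remaining 151 MB)
103 MB → memory block 6 (remaining 48 MB)
106 MB → memory block 7 (remaining 150 MB)
109 MB → memory block 7 (remaining 41 MB)
102 MB → memory block 8 (remaining 154 MB)
104 MB → memory block 8 (remaining 50 MB)
Final memory blocks: [91,106] [95,109] [98,104] [102,87] [88,93] [105,103] [106,109] [102,104].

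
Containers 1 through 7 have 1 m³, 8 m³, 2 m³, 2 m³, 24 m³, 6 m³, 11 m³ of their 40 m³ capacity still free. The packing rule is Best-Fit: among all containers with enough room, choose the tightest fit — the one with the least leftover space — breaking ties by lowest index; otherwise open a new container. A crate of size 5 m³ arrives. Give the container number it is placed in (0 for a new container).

6

Containers with room: container 2 (8 m³), container 5 (24 m³), container 6 (6 m³), container 7 (11 m³).
Tightest fit is container 6 with 6 m³ free.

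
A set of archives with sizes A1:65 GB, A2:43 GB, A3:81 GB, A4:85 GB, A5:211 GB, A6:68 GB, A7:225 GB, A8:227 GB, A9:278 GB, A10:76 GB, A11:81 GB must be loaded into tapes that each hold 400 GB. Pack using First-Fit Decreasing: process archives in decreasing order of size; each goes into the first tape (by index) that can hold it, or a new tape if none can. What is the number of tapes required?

4

Sorted descending: 278, 227, 225, 211, 85, 81, 81, 76, 68, 65, 43.
278 GB → tape 1 (remaining 122 GB)
227 GB → tape 2 (remaining 173 GB)
225 GB → tape 3 (remaining 175 GB)
211 GB → tape 4 (remaining 189 GB)
85 GB → tape 1 (remaining 37 GB)
81 GB → tape 2 (remaining 92 GB)
81 GB → tape 2 (remaining 11 GB)
76 GB → tape 3 (remaining 99 GB)
68 GB → tape 3 (remaining 31 GB)
65 GB → tape 4 (remaining 124 GB)
43 GB → tape 4 (remaining 81 GB)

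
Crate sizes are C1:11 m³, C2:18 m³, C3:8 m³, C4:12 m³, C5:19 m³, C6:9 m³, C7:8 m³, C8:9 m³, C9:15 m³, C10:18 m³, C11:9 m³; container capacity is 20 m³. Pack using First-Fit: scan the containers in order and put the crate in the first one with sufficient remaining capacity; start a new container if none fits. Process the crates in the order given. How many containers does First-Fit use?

8 containers

Put C1 (11 m³) in container 1; 9 m³ remain.
Put C2 (18 m³) in container 2; 2 m³ remain.
Put C3 (8 m³) in container 1; 1 m³ remain.
Put C4 (12 m³) in container 3; 8 m³ remain.
Put C5 (19 m³) in container 4; 1 m³ remain.
Put C6 (9 m³) in container 5; 11 m³ remain.
Put C7 (8 m³) in container 3; 0 m³ remain.
Put C8 (9 m³) in container 5; 2 m³ remain.
Put C9 (15 m³) in container 6; 5 m³ remain.
Put C10 (18 m³) in container 7; 2 m³ remain.
Put C11 (9 m³) in container 8; 11 m³ remain.
Final containers: [11,8] [18] [12,8] [19] [9,9] [15] [18] [9].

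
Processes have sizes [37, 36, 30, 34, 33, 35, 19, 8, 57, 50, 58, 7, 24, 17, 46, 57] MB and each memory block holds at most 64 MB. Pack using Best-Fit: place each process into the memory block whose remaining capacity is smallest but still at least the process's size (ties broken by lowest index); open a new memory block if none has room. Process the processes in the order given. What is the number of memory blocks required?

memory block 1: place 37 MB, 27 MB left
memory block 2: place 36 MB, 28 MB left
memory block 3: place 30 MB, 34 MB left
memory block 3: place 34 MB, 0 MB left
memory block 4: place 33 MB, 31 MB left
memory block 5: place 35 MB, 29 MB left
memory block 1: place 19 MB, 8 MB left
memory block 1: place 8 MB, 0 MB left
memory block 6: place 57 MB, 7 MB left
memory block 7: place 50 MB, 14 MB left
memory block 8: place 58 MB, 6 MB left
memory block 6: place 7 MB, 0 MB left
memory block 2: place 24 MB, 4 MB left
memory block 5: place 17 MB, 12 MB left
memory block 9: place 46 MB, 18 MB left
memory block 10: place 57 MB, 7 MB left
Final memory blocks: [37,19,8] [36,24] [30,34] [33] [35,17] [57,7] [50] [58] [46] [57].

10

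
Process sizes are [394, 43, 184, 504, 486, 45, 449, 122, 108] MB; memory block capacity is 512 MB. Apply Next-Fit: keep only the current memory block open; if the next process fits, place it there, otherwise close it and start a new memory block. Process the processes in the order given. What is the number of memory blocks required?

Put 394 MB in memory block 1; 118 MB remain.
Put 43 MB in memory block 1; 75 MB remain.
Put 184 MB in memory block 2; 328 MB remain.
Put 504 MB in memory block 3; 8 MB remain.
Put 486 MB in memory block 4; 26 MB remain.
Put 45 MB in memory block 5; 467 MB remain.
Put 449 MB in memory block 5; 18 MB remain.
Put 122 MB in memory block 6; 390 MB remain.
Put 108 MB in memory block 6; 282 MB remain.
Final memory blocks: [394,43] [184] [504] [486] [45,449] [122,108].

6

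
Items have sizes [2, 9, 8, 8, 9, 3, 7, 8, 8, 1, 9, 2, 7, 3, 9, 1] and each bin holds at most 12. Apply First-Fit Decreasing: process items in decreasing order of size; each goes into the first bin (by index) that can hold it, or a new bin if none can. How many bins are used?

10

Sorted descending: 9, 9, 9, 9, 8, 8, 8, 8, 7, 7, 3, 3, 2, 2, 1, 1.
bin 1: place 9, 3 left
bin 2: place 9, 3 left
bin 3: place 9, 3 left
bin 4: place 9, 3 left
bin 5: place 8, 4 left
bin 6: place 8, 4 left
bin 7: place 8, 4 left
bin 8: place 8, 4 left
bin 9: place 7, 5 left
bin 10: place 7, 5 left
bin 1: place 3, 0 left
bin 2: place 3, 0 left
bin 3: place 2, 1 left
bin 4: place 2, 1 left
bin 3: place 1, 0 left
bin 4: place 1, 0 left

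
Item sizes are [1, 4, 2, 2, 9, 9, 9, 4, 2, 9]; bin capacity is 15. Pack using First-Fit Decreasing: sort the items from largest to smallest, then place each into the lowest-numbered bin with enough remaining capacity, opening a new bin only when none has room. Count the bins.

4 bins

Sorted descending: 9, 9, 9, 9, 4, 4, 2, 2, 2, 1.
bin 1: place 9, 6 left
bin 2: place 9, 6 left
bin 3: place 9, 6 left
bin 4: place 9, 6 left
bin 1: place 4, 2 left
bin 2: place 4, 2 left
bin 1: place 2, 0 left
bin 2: place 2, 0 left
bin 3: place 2, 4 left
bin 3: place 1, 3 left
Final bins: [9,4,2] [9,4,2] [9,2,1] [9].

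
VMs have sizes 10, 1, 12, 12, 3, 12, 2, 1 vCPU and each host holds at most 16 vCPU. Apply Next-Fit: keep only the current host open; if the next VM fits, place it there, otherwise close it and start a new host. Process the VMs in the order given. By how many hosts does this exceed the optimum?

Next-Fit: [10,1] [12] [12,3] [12,2,1] → 4 hosts.
Total size 53 vCPU; any packing needs at least ⌈53/16⌉ = 4 hosts.
So 4 is already optimal.

0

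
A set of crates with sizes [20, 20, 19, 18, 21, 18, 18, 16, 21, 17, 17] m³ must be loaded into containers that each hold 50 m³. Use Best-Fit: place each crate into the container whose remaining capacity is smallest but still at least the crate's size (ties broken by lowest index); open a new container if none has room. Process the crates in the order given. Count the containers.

6

Put 20 m³ in container 1; 30 m³ remain.
Put 20 m³ in container 1; 10 m³ remain.
Put 19 m³ in container 2; 31 m³ remain.
Put 18 m³ in container 2; 13 m³ remain.
Put 21 m³ in container 3; 29 m³ remain.
Put 18 m³ in container 3; 11 m³ remain.
Put 18 m³ in container 4; 32 m³ remain.
Put 16 m³ in container 4; 16 m³ remain.
Put 21 m³ in container 5; 29 m³ remain.
Put 17 m³ in container 5; 12 m³ remain.
Put 17 m³ in container 6; 33 m³ remain.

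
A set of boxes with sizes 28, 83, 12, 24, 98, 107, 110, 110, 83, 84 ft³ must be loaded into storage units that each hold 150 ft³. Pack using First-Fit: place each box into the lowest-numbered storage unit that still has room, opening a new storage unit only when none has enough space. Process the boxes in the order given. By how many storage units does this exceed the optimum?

First-Fit: [28,83,12,24] [98] [107] [110] [110] [83] [84] → 7 storage units.
7 boxes exceed 75 ft³ (half the capacity), and no two of those can share a storage unit, so at least 7 storage units are needed.
So 7 is already optimal.

0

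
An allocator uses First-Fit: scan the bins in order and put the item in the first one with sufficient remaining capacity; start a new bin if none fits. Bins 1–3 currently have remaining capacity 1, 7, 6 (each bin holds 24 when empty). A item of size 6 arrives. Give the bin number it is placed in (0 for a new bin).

Bins with room: bin 2 (7), bin 3 (6).
The first with room is bin 2.

2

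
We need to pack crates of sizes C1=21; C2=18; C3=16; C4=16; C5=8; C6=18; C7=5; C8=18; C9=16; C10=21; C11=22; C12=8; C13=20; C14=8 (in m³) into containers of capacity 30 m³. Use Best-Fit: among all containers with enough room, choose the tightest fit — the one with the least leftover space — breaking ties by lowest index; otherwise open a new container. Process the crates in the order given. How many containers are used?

container 1: place C1 (21 m³), 9 m³ left
container 2: place C2 (18 m³), 12 m³ left
container 3: place C3 (16 m³), 14 m³ left
container 4: place C4 (16 m³), 14 m³ left
container 1: place C5 (8 m³), 1 m³ left
container 5: place C6 (18 m³), 12 m³ left
container 2: place C7 (5 m³), 7 m³ left
container 6: place C8 (18 m³), 12 m³ left
container 7: place C9 (16 m³), 14 m³ left
container 8: place C10 (21 m³), 9 m³ left
container 9: place C11 (22 m³), 8 m³ left
container 9: place C12 (8 m³), 0 m³ left
container 10: place C13 (20 m³), 10 m³ left
container 8: place C14 (8 m³), 1 m³ left
Final containers: [21,8] [18,5] [16] [16] [18] [18] [16] [21,8] [22,8] [20].

10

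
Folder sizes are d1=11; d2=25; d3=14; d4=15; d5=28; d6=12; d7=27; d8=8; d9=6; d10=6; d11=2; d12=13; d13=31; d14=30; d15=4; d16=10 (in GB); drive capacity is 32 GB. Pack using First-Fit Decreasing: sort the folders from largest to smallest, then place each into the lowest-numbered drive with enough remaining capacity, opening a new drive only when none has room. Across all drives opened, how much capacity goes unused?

Sorted descending: 31, 30, 28, 27, 25, 15, 14, 13, 12, 11, 10, 8, 6, 6, 4, 2.
Put 31 GB in drive 1; 1 GB remain.
Put 30 GB in drive 2; 2 GB remain.
Put 28 GB in drive 3; 4 GB remain.
Put 27 GB in drive 4; 5 GB remain.
Put 25 GB in drive 5; 7 GB remain.
Put 15 GB in drive 6; 17 GB remain.
Put 14 GB in drive 6; 3 GB remain.
Put 13 GB in drive 7; 19 GB remain.
Put 12 GB in drive 7; 7 GB remain.
Put 11 GB in drive 8; 21 GB remain.
Put 10 GB in drive 8; 11 GB remain.
Put 8 GB in drive 8; 3 GB remain.
Put 6 GB in drive 5; 1 GB remain.
Put 6 GB in drive 7; 1 GB remain.
Put 4 GB in drive 3; 0 GB remain.
Put 2 GB in drive 2; 0 GB remain.
8 drives × 32 GB = 256 GB; used 242 GB; unused 14 GB.

14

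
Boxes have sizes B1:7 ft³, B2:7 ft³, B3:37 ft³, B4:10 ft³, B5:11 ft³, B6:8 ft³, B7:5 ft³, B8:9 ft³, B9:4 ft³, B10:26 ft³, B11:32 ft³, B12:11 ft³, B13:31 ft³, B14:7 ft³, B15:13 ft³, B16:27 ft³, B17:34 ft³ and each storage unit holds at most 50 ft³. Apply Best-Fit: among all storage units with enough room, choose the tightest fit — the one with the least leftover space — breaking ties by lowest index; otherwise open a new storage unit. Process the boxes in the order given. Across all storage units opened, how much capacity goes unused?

Put B1 (7 ft³) in storage unit 1; 43 ft³ remain.
Put B2 (7 ft³) in storage unit 1; 36 ft³ remain.
Put B3 (37 ft³) in storage unit 2; 13 ft³ remain.
Put B4 (10 ft³) in storage unit 2; 3 ft³ remain.
Put B5 (11 ft³) in storage unit 1; 25 ft³ remain.
Put B6 (8 ft³) in storage unit 1; 17 ft³ remain.
Put B7 (5 ft³) in storage unit 1; 12 ft³ remain.
Put B8 (9 ft³) in storage unit 1; 3 ft³ remain.
Put B9 (4 ft³) in storage unit 3; 46 ft³ remain.
Put B10 (26 ft³) in storage unit 3; 20 ft³ remain.
Put B11 (32 ft³) in storage unit 4; 18 ft³ remain.
Put B12 (11 ft³) in storage unit 4; 7 ft³ remain.
Put B13 (31 ft³) in storage unit 5; 19 ft³ remain.
Put B14 (7 ft³) in storage unit 4; 0 ft³ remain.
Put B15 (13 ft³) in storage unit 5; 6 ft³ remain.
Put B16 (27 ft³) in storage unit 6; 23 ft³ remain.
Put B17 (34 ft³) in storage unit 7; 16 ft³ remain.
7 storage units × 50 ft³ = 350 ft³; used 279 ft³; unused 71 ft³.

71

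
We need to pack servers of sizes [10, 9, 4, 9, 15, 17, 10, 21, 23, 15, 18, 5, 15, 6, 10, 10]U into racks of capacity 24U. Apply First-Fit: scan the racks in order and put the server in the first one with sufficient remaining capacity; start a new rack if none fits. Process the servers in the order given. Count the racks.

rack 1: place 10U, 14U left
rack 1: place 9U, 5U left
rack 1: place 4U, 1U left
rack 2: place 9U, 15U left
rack 2: place 15U, 0U left
rack 3: place 17U, 7U left
rack 4: place 10U, 14U left
rack 5: place 21U, 3U left
rack 6: place 23U, 1U left
rack 7: place 15U, 9U left
rack 8: place 18U, 6U left
rack 3: place 5U, 2U left
rack 9: place 15U, 9U left
rack 4: place 6U, 8U left
rack 10: place 10U, 14U left
rack 10: place 10U, 4U left

10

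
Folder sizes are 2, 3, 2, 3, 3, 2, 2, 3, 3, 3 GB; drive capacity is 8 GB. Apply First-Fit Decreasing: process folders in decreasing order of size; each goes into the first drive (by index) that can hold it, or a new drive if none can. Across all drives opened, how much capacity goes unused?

6

Sorted descending: 3, 3, 3, 3, 3, 3, 2, 2, 2, 2.
3 GB → drive 1 (remaining 5 GB)
3 GB → drive 1 (remaining 2 GB)
3 GB → drive 2 (remaining 5 GB)
3 GB → drive 2 (remaining 2 GB)
3 GB → drive 3 (remaining 5 GB)
3 GB → drive 3 (remaining 2 GB)
2 GB → drive 1 (remaining 0 GB)
2 GB → drive 2 (remaining 0 GB)
2 GB → drive 3 (remaining 0 GB)
2 GB → drive 4 (remaining 6 GB)
4 drives × 8 GB = 32 GB; used 26 GB; unused 6 GB.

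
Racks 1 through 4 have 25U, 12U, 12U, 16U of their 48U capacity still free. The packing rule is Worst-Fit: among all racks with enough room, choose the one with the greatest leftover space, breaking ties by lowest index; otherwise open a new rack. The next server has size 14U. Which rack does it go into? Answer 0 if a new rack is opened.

Racks with room: rack 1 (25U), rack 4 (16U).
Most room is rack 1 with 25U free.

1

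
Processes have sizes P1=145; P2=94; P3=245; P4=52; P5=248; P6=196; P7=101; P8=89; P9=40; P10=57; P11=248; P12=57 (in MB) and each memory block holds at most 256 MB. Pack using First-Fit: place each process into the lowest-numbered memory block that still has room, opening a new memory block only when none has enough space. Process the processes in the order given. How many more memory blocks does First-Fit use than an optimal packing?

0

First-Fit: [145,94] [245] [52,196] [248] [101,89,40] [57,57] [248] → 7 memory blocks.
Total size 1572 MB; any packing needs at least ⌈1572/256⌉ = 7 memory blocks.
So 7 is already optimal.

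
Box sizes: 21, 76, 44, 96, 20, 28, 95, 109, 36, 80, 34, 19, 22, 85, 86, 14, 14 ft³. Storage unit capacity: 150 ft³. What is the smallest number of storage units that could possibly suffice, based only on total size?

6 storage units

Total size = 21 + 76 + 44 + 96 + 20 + 28 + 95 + 109 + 36 + 80 + 34 + 19 + 22 + 85 + 86 + 14 + 14 = 879 ft³.
⌈879 / 150⌉ = 6.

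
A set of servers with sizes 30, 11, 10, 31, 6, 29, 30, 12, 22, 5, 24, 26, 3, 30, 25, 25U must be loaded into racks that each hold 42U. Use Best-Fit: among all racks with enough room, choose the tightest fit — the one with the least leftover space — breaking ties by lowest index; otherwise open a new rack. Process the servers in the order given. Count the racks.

30U → rack 1 (remaining 12U)
11U → rack 1 (remaining 1U)
10U → rack 2 (remaining 32U)
31U → rack 2 (remaining 1U)
6U → rack 3 (remaining 36U)
29U → rack 3 (remaining 7U)
30U → rack 4 (remaining 12U)
12U → rack 4 (remaining 0U)
22U → rack 5 (remaining 20U)
5U → rack 3 (remaining 2U)
24U → rack 6 (remaining 18U)
26U → rack 7 (remaining 16U)
3U → rack 7 (remaining 13U)
30U → rack 8 (remaining 12U)
25U → rack 9 (remaining 17U)
25U → rack 10 (remaining 17U)

10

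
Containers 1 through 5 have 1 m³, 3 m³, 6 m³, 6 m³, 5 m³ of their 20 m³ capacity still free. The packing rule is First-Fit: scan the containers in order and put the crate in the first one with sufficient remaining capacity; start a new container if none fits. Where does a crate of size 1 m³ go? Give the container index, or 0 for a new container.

Containers with room: container 1 (1 m³), container 2 (3 m³), container 3 (6 m³), container 4 (6 m³), container 5 (5 m³).
The first with room is container 1.

1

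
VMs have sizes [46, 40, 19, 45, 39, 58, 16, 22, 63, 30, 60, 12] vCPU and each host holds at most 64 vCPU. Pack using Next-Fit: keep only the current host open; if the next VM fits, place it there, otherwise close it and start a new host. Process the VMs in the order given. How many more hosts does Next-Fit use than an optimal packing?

Next-Fit: [46] [40,19] [45] [39] [58] [16,22] [63] [30] [60] [12] → 10 hosts.
Total size 450 vCPU; any packing needs at least ⌈450/64⌉ = 8 hosts.
An optimal packing achieves that bound: [63] [60] [58] [46,16] [45,19] [40,22] [39,12] [30] → 8 hosts.
Excess: 10 − 8 = 2.

2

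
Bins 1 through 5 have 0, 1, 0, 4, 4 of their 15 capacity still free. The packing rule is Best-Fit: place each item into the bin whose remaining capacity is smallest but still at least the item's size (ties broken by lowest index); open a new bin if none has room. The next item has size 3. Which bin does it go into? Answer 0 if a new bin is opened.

4

Bins with room: bin 4 (4), bin 5 (4).
Tightest fit is bin 4 with 4 free.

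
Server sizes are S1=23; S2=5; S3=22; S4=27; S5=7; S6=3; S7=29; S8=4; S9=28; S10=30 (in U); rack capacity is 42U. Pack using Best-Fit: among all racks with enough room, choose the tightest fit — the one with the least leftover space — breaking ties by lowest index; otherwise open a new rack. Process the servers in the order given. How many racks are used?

6 racks

S1 (23U) → rack 1 (remaining 19U)
S2 (5U) → rack 1 (remaining 14U)
S3 (22U) → rack 2 (remaining 20U)
S4 (27U) → rack 3 (remaining 15U)
S5 (7U) → rack 1 (remaining 7U)
S6 (3U) → rack 1 (remaining 4U)
S7 (29U) → rack 4 (remaining 13U)
S8 (4U) → rack 1 (remaining 0U)
S9 (28U) → rack 5 (remaining 14U)
S10 (30U) → rack 6 (remaining 12U)
Final racks: [23,5,7,3,4] [22] [27] [29] [28] [30].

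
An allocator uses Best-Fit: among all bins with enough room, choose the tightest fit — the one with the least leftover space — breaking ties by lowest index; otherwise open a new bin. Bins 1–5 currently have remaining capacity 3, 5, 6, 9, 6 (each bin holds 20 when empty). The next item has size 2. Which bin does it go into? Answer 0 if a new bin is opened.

1

Bins with room: bin 1 (3), bin 2 (5), bin 3 (6), bin 4 (9), bin 5 (6).
Tightest fit is bin 1 with 3 free.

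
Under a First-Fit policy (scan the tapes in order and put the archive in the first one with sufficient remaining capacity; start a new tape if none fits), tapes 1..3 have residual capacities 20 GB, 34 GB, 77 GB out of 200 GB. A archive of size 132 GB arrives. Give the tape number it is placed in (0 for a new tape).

0

No tape has ≥ 132 GB free, so a new tape is opened.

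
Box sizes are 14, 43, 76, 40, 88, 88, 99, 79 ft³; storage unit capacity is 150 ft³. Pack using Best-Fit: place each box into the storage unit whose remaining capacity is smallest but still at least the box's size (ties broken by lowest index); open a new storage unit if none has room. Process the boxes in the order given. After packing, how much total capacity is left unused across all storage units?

14 ft³ → storage unit 1 (remaining 136 ft³)
43 ft³ → storage unit 1 (remaining 93 ft³)
76 ft³ → storage unit 1 (remaining 17 ft³)
40 ft³ → storage unit 2 (remaining 110 ft³)
88 ft³ → storage unit 2 (remaining 22 ft³)
88 ft³ → storage unit 3 (remaining 62 ft³)
99 ft³ → storage unit 4 (remaining 51 ft³)
79 ft³ → storage unit 5 (remaining 71 ft³)
5 storage units × 150 ft³ = 750 ft³; used 527 ft³; unused 223 ft³.

223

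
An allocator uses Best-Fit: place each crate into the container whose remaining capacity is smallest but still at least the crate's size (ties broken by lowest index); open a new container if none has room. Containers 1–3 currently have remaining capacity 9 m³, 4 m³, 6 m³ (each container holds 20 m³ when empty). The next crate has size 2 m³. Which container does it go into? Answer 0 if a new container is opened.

2

Containers with room: container 1 (9 m³), container 2 (4 m³), container 3 (6 m³).
Tightest fit is container 2 with 4 m³ free.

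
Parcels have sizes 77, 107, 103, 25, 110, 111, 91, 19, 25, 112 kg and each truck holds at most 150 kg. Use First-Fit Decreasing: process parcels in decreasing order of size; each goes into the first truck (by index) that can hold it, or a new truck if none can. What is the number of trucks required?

Sorted descending: 112, 111, 110, 107, 103, 91, 77, 25, 25, 19.
Put 112 kg in truck 1; 38 kg remain.
Put 111 kg in truck 2; 39 kg remain.
Put 110 kg in truck 3; 40 kg remain.
Put 107 kg in truck 4; 43 kg remain.
Put 103 kg in truck 5; 47 kg remain.
Put 91 kg in truck 6; 59 kg remain.
Put 77 kg in truck 7; 73 kg remain.
Put 25 kg in truck 1; 13 kg remain.
Put 25 kg in truck 2; 14 kg remain.
Put 19 kg in truck 3; 21 kg remain.

7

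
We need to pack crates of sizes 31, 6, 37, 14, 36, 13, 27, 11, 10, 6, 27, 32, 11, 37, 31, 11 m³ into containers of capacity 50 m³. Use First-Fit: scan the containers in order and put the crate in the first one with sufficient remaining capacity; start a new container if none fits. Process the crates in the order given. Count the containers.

8

container 1: place 31 m³, 19 m³ left
container 1: place 6 m³, 13 m³ left
container 2: place 37 m³, 13 m³ left
container 3: place 14 m³, 36 m³ left
container 3: place 36 m³, 0 m³ left
container 1: place 13 m³, 0 m³ left
container 4: place 27 m³, 23 m³ left
container 2: place 11 m³, 2 m³ left
container 4: place 10 m³, 13 m³ left
container 4: place 6 m³, 7 m³ left
container 5: place 27 m³, 23 m³ left
container 6: place 32 m³, 18 m³ left
container 5: place 11 m³, 12 m³ left
container 7: place 37 m³, 13 m³ left
container 8: place 31 m³, 19 m³ left
container 5: place 11 m³, 1 m³ left
Final containers: [31,6,13] [37,11] [14,36] [27,10,6] [27,11,11] [32] [37] [31].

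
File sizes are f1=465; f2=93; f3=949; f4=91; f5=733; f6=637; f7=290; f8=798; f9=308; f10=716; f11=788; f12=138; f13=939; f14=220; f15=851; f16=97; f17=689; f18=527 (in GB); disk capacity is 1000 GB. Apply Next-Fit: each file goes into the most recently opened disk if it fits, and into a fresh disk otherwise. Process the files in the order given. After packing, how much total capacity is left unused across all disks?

3671

Put f1 (465 GB) in disk 1; 535 GB remain.
Put f2 (93 GB) in disk 1; 442 GB remain.
Put f3 (949 GB) in disk 2; 51 GB remain.
Put f4 (91 GB) in disk 3; 909 GB remain.
Put f5 (733 GB) in disk 3; 176 GB remain.
Put f6 (637 GB) in disk 4; 363 GB remain.
Put f7 (290 GB) in disk 4; 73 GB remain.
Put f8 (798 GB) in disk 5; 202 GB remain.
Put f9 (308 GB) in disk 6; 692 GB remain.
Put f10 (716 GB) in disk 7; 284 GB remain.
Put f11 (788 GB) in disk 8; 212 GB remain.
Put f12 (138 GB) in disk 8; 74 GB remain.
Put f13 (939 GB) in disk 9; 61 GB remain.
Put f14 (220 GB) in disk 10; 780 GB remain.
Put f15 (851 GB) in disk 11; 149 GB remain.
Put f16 (97 GB) in disk 11; 52 GB remain.
Put f17 (689 GB) in disk 12; 311 GB remain.
Put f18 (527 GB) in disk 13; 473 GB remain.
13 disks × 1000 GB = 13000 GB; used 9329 GB; unused 3671 GB.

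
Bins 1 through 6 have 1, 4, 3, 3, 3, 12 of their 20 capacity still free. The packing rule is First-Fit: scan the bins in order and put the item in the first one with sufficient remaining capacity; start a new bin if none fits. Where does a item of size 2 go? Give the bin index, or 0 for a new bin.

Bins with room: bin 2 (4), bin 3 (3), bin 4 (3), bin 5 (3), bin 6 (12).
The first with room is bin 2.

2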